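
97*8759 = 849623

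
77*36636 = 2820972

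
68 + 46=114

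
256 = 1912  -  1656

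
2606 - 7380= -4774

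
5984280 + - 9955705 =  - 3971425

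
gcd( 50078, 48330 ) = 2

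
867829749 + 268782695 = 1136612444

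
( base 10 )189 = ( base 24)7L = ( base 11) 162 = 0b10111101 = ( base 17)b2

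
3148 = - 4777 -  - 7925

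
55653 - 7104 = 48549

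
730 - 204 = 526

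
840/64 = 105/8 = 13.12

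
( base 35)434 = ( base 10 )5009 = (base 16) 1391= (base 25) 809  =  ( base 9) 6775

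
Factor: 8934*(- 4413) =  - 2^1*3^2 * 1471^1*1489^1 = - 39425742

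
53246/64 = 831+31/32 = 831.97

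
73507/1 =73507 = 73507.00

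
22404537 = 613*36549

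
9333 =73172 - 63839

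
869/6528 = 869/6528 = 0.13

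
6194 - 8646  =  -2452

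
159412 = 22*7246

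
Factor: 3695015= 5^1*739003^1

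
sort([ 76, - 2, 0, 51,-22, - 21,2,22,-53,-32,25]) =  [ - 53, - 32, - 22,-21, - 2,0, 2, 22,25,51, 76] 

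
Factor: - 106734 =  - 2^1*3^1*17789^1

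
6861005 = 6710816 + 150189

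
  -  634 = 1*(-634 )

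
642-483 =159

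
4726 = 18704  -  13978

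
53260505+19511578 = 72772083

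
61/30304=61/30304 = 0.00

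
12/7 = 1 + 5/7= 1.71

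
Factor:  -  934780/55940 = -7^1*11^1*607^1*2797^( - 1) = - 46739/2797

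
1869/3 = 623 = 623.00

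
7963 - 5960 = 2003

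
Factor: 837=3^3*31^1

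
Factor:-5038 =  - 2^1*11^1 * 229^1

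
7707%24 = 3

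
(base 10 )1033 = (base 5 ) 13113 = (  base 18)337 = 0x409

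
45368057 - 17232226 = 28135831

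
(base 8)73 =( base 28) 23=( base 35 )1o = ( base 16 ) 3B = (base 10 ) 59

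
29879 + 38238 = 68117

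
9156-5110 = 4046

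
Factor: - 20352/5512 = - 2^4*3^1*13^( - 1 )= - 48/13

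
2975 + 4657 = 7632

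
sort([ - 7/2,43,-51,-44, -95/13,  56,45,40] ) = [-51, - 44, - 95/13, - 7/2, 40,43,45 , 56]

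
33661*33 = 1110813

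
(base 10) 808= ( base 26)152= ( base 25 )178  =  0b1100101000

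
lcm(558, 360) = 11160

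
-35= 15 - 50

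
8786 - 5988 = 2798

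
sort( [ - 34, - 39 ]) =[- 39, - 34 ]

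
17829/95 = 17829/95 = 187.67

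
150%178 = 150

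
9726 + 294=10020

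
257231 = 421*611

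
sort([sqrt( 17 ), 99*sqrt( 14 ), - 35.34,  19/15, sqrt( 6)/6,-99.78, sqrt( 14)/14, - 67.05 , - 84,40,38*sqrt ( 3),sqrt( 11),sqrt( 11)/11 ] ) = [ - 99.78,-84, - 67.05, - 35.34 , sqrt(14)/14, sqrt( 11)/11, sqrt( 6)/6, 19/15, sqrt( 11), sqrt( 17) , 40,38*sqrt( 3),99*sqrt( 14)] 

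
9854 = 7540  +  2314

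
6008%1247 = 1020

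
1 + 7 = 8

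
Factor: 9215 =5^1*19^1*97^1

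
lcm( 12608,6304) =12608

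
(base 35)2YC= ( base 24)684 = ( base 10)3652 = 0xe44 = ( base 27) 507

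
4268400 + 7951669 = 12220069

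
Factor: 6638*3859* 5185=2^1*5^1 * 17^2*61^1*227^1 * 3319^1 = 132819177770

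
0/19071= 0  =  0.00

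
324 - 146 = 178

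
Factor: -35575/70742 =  - 2^(  -  1 )*5^2*7^ ( - 1 )*31^( - 1)*163^(-1 )*1423^1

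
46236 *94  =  4346184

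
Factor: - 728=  - 2^3*7^1*13^1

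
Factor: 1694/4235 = 2^1*5^(-1) = 2/5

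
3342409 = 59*56651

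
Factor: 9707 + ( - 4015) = 5692 = 2^2*1423^1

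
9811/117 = 9811/117=   83.85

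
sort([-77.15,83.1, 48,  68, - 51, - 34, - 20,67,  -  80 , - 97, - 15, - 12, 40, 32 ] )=[ - 97, - 80, - 77.15,-51, - 34, - 20, - 15, - 12,  32 , 40 , 48, 67,  68, 83.1 ] 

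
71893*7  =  503251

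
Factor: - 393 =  - 3^1 * 131^1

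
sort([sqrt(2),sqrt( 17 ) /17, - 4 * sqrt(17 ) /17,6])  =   [-4*sqrt( 17) /17, sqrt(17 ) /17,sqrt( 2 ), 6] 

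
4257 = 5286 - 1029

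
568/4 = 142= 142.00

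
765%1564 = 765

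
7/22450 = 7/22450=0.00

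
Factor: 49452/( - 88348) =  - 951/1699 = -3^1*317^1 *1699^ (-1)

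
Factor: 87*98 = 8526 = 2^1*3^1 *7^2*29^1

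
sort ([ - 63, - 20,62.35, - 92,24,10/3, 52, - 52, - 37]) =[ - 92,-63, - 52,  -  37, - 20,10/3,24,  52,62.35 ] 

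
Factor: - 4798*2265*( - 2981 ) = 32395928070 = 2^1*3^1*5^1*11^1*151^1*271^1*2399^1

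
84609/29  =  84609/29 =2917.55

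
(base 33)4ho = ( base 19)dd1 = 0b1001101001101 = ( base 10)4941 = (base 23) 97j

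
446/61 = 7 + 19/61 = 7.31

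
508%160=28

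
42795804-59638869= -16843065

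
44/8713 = 44/8713=0.01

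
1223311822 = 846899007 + 376412815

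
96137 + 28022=124159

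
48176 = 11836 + 36340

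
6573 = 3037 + 3536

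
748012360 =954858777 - 206846417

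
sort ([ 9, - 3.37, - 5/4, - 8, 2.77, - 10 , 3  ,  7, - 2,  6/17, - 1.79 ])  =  [ - 10 ,  -  8,  -  3.37, - 2, - 1.79, - 5/4, 6/17,2.77, 3 , 7,9] 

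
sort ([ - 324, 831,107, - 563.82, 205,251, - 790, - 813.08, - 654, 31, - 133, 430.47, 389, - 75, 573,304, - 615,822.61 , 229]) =[ - 813.08, - 790,- 654,  -  615, - 563.82, - 324, - 133, - 75,31,  107, 205, 229, 251, 304 , 389, 430.47, 573, 822.61, 831 ] 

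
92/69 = 1 + 1/3 = 1.33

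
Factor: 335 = 5^1*67^1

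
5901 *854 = 5039454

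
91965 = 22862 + 69103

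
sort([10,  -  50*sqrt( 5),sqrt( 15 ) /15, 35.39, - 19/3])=[-50*sqrt ( 5), - 19/3,sqrt(15) /15, 10,35.39 ]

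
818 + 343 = 1161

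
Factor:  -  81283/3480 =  -2^(-3)*3^ (-1)*5^(-1 )*29^(-1) * 81283^1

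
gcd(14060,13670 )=10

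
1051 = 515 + 536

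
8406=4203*2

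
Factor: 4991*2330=11629030=2^1*5^1*7^1*23^1*31^1*233^1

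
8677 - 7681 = 996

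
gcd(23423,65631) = 1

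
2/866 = 1/433= 0.00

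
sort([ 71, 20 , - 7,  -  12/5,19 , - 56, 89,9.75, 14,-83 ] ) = [ - 83,-56,-7, - 12/5,9.75,14, 19,  20, 71,  89]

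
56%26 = 4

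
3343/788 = 3343/788 =4.24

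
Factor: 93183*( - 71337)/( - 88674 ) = 2^(-1)*3^1* 7^1 * 43^1*79^1* 89^1*349^1*14779^ (- 1)  =  2215798557/29558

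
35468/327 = 108+152/327 = 108.46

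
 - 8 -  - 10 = 2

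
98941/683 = 144+589/683=144.86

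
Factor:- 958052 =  - 2^2*17^1*73^1*193^1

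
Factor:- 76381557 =  -  3^1*7^1* 3637217^1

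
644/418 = 1 + 113/209 = 1.54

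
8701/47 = 8701/47 = 185.13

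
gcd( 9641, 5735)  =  31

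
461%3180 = 461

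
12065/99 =12065/99 = 121.87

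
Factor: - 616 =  - 2^3*7^1*11^1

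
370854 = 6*61809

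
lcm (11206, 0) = 0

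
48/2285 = 48/2285 = 0.02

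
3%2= 1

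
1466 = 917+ 549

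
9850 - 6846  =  3004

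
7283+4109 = 11392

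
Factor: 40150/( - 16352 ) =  - 275/112 =- 2^ (-4) * 5^2*7^( - 1) *11^1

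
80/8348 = 20/2087 = 0.01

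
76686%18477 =2778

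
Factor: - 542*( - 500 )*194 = 2^4*  5^3 * 97^1 * 271^1 = 52574000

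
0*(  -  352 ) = 0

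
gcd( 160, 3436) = 4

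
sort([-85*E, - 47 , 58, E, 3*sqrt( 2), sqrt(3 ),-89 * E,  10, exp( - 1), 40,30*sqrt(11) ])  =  [ - 89 * E, - 85*E, - 47,exp( - 1 ),sqrt(3),E, 3*sqrt( 2 ), 10, 40,58,30*sqrt(11)]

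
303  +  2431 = 2734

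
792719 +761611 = 1554330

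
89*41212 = 3667868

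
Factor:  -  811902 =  - 2^1*3^1*7^1*13^1*1487^1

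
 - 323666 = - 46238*7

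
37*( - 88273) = -3266101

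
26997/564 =47 + 163/188 =47.87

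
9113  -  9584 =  - 471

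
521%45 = 26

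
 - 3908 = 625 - 4533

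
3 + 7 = 10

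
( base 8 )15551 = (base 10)7017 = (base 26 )A9N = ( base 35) 5PH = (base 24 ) C49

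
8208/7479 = 1  +  27/277 = 1.10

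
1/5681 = 1/5681 = 0.00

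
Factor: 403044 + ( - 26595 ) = 376449=3^1*29^1 *4327^1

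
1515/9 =168 + 1/3=168.33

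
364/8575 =52/1225 = 0.04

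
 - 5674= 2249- 7923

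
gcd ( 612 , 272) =68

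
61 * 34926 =2130486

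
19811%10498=9313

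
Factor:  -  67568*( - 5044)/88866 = 170406496/44433 = 2^5 * 3^( - 2)*13^1*41^1*97^1*103^1*4937^( - 1)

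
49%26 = 23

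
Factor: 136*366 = 49776 = 2^4*3^1*17^1*61^1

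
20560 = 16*1285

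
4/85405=4/85405 = 0.00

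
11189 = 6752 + 4437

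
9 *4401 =39609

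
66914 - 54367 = 12547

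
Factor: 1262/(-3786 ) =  - 1/3 = - 3^ ( - 1) 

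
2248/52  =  562/13 =43.23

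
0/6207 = 0  =  0.00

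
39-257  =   - 218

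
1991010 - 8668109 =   -  6677099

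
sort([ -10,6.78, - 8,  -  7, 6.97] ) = [ - 10, - 8, - 7,  6.78,6.97] 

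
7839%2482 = 393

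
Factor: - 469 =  - 7^1*67^1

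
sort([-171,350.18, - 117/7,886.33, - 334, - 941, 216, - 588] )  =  [ -941, - 588,-334, - 171,-117/7,  216,350.18,886.33 ] 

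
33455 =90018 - 56563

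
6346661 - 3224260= 3122401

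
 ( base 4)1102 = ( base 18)4A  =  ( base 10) 82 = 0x52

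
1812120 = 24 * 75505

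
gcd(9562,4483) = 1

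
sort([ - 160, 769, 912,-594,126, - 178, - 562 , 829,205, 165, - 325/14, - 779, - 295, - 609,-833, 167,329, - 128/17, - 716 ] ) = [ - 833, - 779, - 716, - 609, - 594, - 562, - 295 , - 178, - 160,-325/14, - 128/17, 126, 165, 167,205, 329,769, 829,912 ]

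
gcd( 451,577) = 1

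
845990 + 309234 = 1155224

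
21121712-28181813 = -7060101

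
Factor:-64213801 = - 29^1*2214269^1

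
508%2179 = 508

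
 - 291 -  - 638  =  347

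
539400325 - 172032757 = 367367568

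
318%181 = 137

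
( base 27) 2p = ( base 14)59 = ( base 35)29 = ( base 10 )79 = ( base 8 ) 117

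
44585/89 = 500 + 85/89 =500.96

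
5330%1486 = 872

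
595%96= 19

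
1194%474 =246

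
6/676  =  3/338=0.01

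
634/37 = 634/37 = 17.14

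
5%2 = 1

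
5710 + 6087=11797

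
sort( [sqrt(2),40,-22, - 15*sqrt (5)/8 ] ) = [-22, - 15*sqrt( 5)/8,sqrt(2 ),40]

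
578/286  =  289/143 = 2.02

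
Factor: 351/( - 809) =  - 3^3 * 13^1*809^( - 1)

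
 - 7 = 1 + - 8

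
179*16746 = 2997534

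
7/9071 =7/9071 = 0.00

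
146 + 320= 466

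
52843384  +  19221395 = 72064779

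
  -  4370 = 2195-6565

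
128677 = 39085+89592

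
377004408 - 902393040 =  - 525388632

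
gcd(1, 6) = 1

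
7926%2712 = 2502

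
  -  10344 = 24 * ( - 431 ) 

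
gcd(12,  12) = 12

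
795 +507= 1302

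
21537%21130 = 407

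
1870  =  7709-5839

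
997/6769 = 997/6769 = 0.15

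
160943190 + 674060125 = 835003315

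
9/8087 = 9/8087= 0.00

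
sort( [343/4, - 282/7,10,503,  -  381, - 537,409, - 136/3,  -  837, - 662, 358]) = [ - 837, - 662, - 537, - 381,-136/3, - 282/7 , 10,343/4, 358,409, 503]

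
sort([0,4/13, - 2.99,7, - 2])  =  [ - 2.99,- 2,0, 4/13, 7 ]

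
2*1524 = 3048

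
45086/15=3005 + 11/15 = 3005.73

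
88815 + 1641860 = 1730675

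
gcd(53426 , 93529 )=1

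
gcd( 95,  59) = 1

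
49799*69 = 3436131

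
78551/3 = 78551/3 = 26183.67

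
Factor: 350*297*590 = 61330500 = 2^2*3^3*5^3 * 7^1 * 11^1*59^1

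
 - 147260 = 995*( - 148 ) 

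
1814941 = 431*4211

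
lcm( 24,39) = 312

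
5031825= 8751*575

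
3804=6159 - 2355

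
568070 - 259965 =308105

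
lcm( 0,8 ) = 0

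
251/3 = 251/3 = 83.67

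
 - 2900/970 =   -  3 + 1/97 = - 2.99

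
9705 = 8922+783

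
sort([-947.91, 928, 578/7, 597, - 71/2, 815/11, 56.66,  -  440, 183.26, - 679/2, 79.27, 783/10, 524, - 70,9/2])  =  [-947.91, - 440, - 679/2, - 70, - 71/2,9/2 , 56.66,815/11, 783/10, 79.27 , 578/7,  183.26, 524,597,928 ]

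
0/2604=0 = 0.00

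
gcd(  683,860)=1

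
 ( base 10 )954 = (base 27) 189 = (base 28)162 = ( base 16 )3ba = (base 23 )1ib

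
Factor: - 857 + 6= - 23^1*37^1  =  - 851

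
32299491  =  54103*597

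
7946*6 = 47676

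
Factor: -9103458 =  - 2^1*3^1*7^1*13^1*16673^1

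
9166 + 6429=15595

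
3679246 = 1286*2861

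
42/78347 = 42/78347=0.00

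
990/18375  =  66/1225 = 0.05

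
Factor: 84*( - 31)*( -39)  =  101556= 2^2*3^2*7^1*13^1 * 31^1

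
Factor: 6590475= 3^2*5^2*17^1*1723^1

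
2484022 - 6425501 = - 3941479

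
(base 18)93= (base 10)165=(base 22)7B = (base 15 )B0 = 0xA5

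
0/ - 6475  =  0/1 = - 0.00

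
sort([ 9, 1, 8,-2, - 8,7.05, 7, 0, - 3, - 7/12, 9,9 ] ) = [ - 8 , - 3 ,- 2, - 7/12, 0,1,  7, 7.05, 8, 9,9, 9 ]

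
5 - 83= - 78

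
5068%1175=368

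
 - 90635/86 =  - 90635/86 = - 1053.90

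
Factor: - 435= - 3^1 * 5^1*29^1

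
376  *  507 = 190632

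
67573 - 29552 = 38021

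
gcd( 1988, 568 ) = 284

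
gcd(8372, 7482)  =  2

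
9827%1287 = 818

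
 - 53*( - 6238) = 330614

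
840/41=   20 + 20/41 = 20.49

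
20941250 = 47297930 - 26356680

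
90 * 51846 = 4666140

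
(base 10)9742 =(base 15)2d47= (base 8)23016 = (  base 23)i9d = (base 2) 10011000001110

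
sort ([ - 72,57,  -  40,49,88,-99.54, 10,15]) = [ -99.54,-72, - 40,10,  15,49,57,  88 ] 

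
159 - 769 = -610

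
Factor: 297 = 3^3 *11^1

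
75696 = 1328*57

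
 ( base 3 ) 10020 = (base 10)87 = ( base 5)322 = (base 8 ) 127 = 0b1010111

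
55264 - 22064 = 33200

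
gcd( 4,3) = 1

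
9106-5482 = 3624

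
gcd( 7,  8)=1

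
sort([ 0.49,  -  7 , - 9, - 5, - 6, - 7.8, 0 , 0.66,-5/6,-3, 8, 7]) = [ - 9, - 7.8,- 7,  -  6, - 5, - 3,-5/6,  0, 0.49, 0.66,7, 8]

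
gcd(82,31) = 1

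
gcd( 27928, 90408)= 8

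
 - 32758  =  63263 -96021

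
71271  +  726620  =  797891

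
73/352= 73/352 = 0.21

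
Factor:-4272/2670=-8/5 = -2^3 * 5^ ( - 1 )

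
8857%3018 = 2821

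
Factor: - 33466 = - 2^1*29^1* 577^1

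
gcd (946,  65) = 1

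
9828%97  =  31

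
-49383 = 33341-82724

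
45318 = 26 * 1743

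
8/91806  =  4/45903 = 0.00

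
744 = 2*372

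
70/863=70/863 = 0.08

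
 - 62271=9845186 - 9907457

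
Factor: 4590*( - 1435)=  - 6586650 = - 2^1 * 3^3 * 5^2*7^1 * 17^1*41^1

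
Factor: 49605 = 3^1*5^1 * 3307^1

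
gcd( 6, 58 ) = 2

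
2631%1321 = 1310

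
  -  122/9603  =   - 122/9603= - 0.01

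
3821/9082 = 3821/9082 = 0.42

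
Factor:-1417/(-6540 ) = 2^( - 2) * 3^( - 1)*5^(-1)*13^1 = 13/60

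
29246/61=479+27/61 =479.44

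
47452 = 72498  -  25046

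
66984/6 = 11164  =  11164.00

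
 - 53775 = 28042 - 81817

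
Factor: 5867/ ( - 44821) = - 7^( - 1)*19^(  -  1) * 337^(  -  1 )*5867^1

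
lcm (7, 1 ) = 7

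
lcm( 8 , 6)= 24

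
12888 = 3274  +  9614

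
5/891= 5/891 = 0.01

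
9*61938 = 557442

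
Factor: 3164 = 2^2*7^1*113^1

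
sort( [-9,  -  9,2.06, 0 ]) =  [ - 9, - 9, 0, 2.06]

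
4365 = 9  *485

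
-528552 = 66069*( - 8 ) 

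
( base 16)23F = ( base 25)N0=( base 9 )708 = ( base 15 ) 285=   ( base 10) 575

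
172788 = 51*3388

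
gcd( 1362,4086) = 1362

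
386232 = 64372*6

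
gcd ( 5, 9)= 1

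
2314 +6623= 8937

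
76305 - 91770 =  - 15465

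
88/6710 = 4/305 = 0.01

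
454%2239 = 454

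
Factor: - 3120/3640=- 6/7 =-2^1*3^1*7^(- 1 ) 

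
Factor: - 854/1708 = - 2^(- 1 ) = - 1/2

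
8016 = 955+7061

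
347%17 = 7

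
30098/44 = 684+1/22 = 684.05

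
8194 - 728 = 7466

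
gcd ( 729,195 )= 3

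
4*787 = 3148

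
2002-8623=-6621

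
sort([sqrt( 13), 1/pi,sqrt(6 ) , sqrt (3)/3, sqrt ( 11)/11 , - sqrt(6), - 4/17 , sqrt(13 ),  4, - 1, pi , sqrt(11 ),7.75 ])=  [ - sqrt (6), - 1, - 4/17, sqrt(11) /11, 1/pi, sqrt(3)/3,sqrt(6 ) , pi, sqrt(11),sqrt( 13), sqrt(13),4,7.75 ]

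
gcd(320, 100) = 20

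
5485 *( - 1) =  - 5485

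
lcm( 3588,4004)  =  276276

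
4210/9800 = 421/980 = 0.43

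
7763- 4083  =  3680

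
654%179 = 117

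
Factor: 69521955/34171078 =2^( - 1)*3^1*5^1*53^1*157^1*557^1*2179^( - 1 )*7841^ ( - 1)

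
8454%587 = 236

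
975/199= 4  +  179/199 = 4.90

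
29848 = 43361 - 13513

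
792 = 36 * 22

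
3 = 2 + 1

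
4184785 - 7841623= - 3656838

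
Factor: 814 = 2^1*11^1*37^1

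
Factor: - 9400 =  - 2^3  *5^2 * 47^1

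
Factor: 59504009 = 59504009^1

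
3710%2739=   971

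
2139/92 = 93/4 = 23.25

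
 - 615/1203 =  - 1 + 196/401  =  -0.51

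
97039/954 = 101  +  685/954  =  101.72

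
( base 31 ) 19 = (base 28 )1c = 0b101000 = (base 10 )40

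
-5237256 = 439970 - 5677226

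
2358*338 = 797004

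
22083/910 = 24+243/910 = 24.27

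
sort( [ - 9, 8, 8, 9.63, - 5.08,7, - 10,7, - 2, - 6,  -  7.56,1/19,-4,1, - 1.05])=[ - 10, - 9,-7.56, - 6, - 5.08, - 4, - 2,  -  1.05, 1/19, 1, 7, 7,  8, 8,9.63]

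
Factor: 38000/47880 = 50/63 = 2^1*3^( - 2) * 5^2*7^(-1) 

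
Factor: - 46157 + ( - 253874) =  - 300031 = - 197^1*1523^1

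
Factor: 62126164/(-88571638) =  - 2^1*83^1*187127^1*44285819^( - 1)  =  - 31063082/44285819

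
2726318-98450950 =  - 95724632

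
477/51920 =477/51920= 0.01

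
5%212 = 5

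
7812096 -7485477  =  326619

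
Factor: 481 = 13^1 * 37^1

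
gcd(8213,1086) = 1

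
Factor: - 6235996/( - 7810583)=2^2 * 11^( - 1)*13^1 * 119923^1*710053^( - 1 ) 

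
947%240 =227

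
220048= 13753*16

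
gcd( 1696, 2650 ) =106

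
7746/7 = 1106 +4/7 = 1106.57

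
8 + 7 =15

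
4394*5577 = 24505338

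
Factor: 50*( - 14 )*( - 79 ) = 2^2  *5^2*7^1 * 79^1 =55300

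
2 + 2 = 4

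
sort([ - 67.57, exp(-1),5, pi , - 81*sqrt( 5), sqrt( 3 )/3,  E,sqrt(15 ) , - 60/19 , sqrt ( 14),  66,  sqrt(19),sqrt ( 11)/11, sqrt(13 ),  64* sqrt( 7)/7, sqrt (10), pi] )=[ - 81 * sqrt(5), - 67.57,- 60/19,  sqrt( 11)/11,  exp ( - 1 ), sqrt(3)/3,E,pi, pi,  sqrt(10),  sqrt(13 ), sqrt(14) , sqrt( 15)  ,  sqrt( 19),5, 64 * sqrt( 7)/7,66 ]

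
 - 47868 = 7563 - 55431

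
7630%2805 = 2020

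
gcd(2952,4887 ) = 9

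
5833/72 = 81 + 1/72 = 81.01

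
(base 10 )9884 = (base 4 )2122130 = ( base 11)7476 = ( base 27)DF2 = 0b10011010011100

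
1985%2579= 1985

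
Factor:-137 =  - 137^1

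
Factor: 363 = 3^1*11^2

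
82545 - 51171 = 31374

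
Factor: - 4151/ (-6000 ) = 2^( - 4 )*3^( - 1 )*5^(-3)*7^1*593^1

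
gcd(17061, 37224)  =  1551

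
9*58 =522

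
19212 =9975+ 9237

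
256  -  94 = 162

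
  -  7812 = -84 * 93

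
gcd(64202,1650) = 2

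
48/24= 2 = 2.00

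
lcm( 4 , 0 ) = 0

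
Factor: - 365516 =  - 2^2*23^1*29^1*137^1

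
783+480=1263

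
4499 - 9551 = - 5052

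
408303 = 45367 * 9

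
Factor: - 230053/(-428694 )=2^( - 1 )*3^(-1)*7^( - 1 )*59^( - 1)*173^(  -  1)*379^1*607^1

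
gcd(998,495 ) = 1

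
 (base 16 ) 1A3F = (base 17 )1644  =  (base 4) 1220333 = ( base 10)6719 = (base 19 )IBC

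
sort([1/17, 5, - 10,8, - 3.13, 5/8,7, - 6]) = [ - 10,  -  6 ,-3.13,1/17,5/8,5,7,8]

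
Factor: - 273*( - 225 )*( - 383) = - 3^3*5^2*  7^1*13^1 * 383^1 =- 23525775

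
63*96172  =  6058836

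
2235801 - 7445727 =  - 5209926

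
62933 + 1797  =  64730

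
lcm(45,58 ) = 2610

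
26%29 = 26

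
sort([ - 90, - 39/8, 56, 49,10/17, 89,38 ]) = [ - 90, - 39/8,10/17,38,49,56, 89]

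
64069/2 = 64069/2 = 32034.50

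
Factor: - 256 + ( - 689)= - 3^3*5^1*7^1= - 945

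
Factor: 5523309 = 3^4 * 11^1 * 6199^1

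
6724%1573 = 432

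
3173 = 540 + 2633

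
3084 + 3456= 6540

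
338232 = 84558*4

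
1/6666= 1/6666  =  0.00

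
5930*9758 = 57864940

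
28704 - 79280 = -50576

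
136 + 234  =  370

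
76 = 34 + 42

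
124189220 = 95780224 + 28408996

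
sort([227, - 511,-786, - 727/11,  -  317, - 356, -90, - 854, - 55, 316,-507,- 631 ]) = [  -  854, - 786 ,-631, - 511, - 507, -356, - 317, - 90, - 727/11, - 55,  227, 316] 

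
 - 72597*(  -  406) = 29474382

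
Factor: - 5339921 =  - 17^1*314113^1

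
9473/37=256 + 1/37 = 256.03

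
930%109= 58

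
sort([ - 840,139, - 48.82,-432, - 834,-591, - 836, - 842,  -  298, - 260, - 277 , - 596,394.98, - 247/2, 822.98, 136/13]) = [ - 842,-840, - 836,  -  834, - 596, - 591, - 432, - 298, - 277, - 260, - 247/2,  -  48.82, 136/13,139, 394.98, 822.98]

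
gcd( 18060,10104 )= 12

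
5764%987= 829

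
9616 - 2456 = 7160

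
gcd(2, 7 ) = 1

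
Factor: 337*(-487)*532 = - 87311308 = -2^2*7^1*19^1*337^1*487^1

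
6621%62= 49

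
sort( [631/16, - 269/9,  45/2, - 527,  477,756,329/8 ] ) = [-527, - 269/9, 45/2, 631/16,329/8, 477, 756]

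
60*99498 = 5969880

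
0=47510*0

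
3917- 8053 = - 4136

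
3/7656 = 1/2552 = 0.00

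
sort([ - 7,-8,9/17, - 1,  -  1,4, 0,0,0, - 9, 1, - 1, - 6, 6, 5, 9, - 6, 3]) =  [ - 9, -8,  -  7,  -  6, - 6, - 1, - 1 ,- 1,0,0,0, 9/17, 1,3,4, 5,6,9]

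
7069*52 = 367588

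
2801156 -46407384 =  - 43606228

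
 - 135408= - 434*312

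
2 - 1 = 1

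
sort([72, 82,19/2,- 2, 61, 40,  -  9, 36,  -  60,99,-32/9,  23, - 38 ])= [ - 60, - 38, - 9,-32/9,-2, 19/2, 23 , 36,40, 61,72, 82, 99 ]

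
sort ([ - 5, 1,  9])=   [-5, 1, 9]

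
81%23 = 12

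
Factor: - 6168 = -2^3 * 3^1*257^1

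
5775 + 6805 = 12580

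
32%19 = 13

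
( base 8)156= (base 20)5A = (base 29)3n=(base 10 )110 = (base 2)1101110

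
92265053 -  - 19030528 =111295581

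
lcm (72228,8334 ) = 216684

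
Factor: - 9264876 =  - 2^2*3^1*772073^1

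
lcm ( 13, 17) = 221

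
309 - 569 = -260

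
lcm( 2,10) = 10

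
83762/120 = 698 + 1/60 = 698.02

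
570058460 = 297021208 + 273037252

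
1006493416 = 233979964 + 772513452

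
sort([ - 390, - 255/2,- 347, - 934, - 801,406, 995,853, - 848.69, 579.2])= [ - 934,- 848.69,  -  801 , - 390, - 347, - 255/2,406, 579.2, 853,995] 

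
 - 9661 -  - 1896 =-7765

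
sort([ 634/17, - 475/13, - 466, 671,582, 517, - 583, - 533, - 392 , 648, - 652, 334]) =[ - 652, - 583,- 533, - 466, - 392,-475/13, 634/17, 334, 517,582 , 648,  671]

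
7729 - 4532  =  3197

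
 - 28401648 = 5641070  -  34042718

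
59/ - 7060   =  - 1 + 7001/7060 = - 0.01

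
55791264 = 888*62828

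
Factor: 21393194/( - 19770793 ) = -2^1*  7^( -1 ) * 257^1 * 41621^1*2824399^(-1 )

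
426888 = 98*4356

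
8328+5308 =13636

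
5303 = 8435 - 3132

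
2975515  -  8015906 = -5040391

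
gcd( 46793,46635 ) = 1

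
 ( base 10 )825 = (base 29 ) sd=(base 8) 1471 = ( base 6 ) 3453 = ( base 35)NK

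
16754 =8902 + 7852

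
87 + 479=566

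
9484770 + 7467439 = 16952209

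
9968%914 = 828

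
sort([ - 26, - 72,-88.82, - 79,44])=[ - 88.82, - 79,-72, - 26, 44]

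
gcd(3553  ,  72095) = 1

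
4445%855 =170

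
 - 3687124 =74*(-49826 )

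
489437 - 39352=450085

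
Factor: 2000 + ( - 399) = 1601^1 = 1601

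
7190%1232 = 1030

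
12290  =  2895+9395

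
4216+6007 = 10223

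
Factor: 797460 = 2^2*3^1*5^1*13291^1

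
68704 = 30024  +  38680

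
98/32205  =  98/32205=0.00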